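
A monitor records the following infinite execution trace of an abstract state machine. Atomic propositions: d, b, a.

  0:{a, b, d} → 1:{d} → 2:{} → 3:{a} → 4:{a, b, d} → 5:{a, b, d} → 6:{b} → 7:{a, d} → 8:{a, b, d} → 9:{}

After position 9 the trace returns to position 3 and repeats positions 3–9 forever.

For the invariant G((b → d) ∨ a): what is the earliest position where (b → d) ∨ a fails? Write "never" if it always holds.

6

Check (b → d) ∨ a at each position in order: 0 ✓, 1 ✓, 2 ✓, 3 ✓, 4 ✓, 5 ✓.
At position 6 the labels are {b}, so (b → d) ∨ a is false there. This is the first violation.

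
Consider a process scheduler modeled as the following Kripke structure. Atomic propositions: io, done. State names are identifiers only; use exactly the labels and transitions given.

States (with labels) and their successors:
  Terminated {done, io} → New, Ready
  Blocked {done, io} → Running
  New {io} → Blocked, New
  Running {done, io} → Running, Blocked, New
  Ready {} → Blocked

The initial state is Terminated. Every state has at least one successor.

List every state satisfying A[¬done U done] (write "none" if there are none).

States satisfying ¬done: {New, Ready}.
States satisfying done: {Terminated, Blocked, Running}.
States satisfying A[¬done U done]: {Terminated, Blocked, Running, Ready}.

{Terminated, Blocked, Running, Ready}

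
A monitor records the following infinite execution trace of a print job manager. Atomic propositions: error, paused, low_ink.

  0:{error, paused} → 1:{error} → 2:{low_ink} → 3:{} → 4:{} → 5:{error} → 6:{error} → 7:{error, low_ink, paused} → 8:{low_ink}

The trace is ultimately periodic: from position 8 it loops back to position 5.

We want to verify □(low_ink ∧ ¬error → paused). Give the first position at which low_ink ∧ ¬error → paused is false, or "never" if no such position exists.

Check low_ink ∧ ¬error → paused at each position in order: 0 ✓, 1 ✓.
At position 2 the labels are {low_ink}, so low_ink ∧ ¬error → paused is false there. This is the first violation.

2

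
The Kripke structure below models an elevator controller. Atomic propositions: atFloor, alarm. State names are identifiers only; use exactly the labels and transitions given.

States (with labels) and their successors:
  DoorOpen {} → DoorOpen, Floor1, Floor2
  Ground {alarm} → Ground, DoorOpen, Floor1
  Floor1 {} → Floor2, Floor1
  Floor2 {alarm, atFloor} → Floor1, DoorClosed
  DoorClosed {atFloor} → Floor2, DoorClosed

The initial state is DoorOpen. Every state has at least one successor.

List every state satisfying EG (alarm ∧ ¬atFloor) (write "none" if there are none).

States satisfying alarm ∧ ¬atFloor: {Ground}.
States satisfying EG (alarm ∧ ¬atFloor): {Ground}.

{Ground}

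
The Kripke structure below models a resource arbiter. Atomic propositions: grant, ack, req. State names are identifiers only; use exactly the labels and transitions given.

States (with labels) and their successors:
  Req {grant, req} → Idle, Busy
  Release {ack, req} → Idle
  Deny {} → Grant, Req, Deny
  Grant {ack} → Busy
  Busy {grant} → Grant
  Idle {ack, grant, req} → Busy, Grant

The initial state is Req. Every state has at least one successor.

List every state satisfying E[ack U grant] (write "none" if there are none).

{Req, Release, Grant, Busy, Idle}

States satisfying ack: {Release, Grant, Idle}.
States satisfying grant: {Req, Busy, Idle}.
States satisfying E[ack U grant]: {Req, Release, Grant, Busy, Idle}.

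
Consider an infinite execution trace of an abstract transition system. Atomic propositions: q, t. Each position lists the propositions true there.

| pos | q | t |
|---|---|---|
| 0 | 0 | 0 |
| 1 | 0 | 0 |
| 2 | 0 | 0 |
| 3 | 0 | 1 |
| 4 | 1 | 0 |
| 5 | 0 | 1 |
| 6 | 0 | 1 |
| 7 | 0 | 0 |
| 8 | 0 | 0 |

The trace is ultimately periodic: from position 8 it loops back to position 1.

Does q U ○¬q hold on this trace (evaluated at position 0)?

Holds

Walking from position 0: ○¬q first holds at position 0, and q holds at every earlier position along the way, so q U ○¬q holds.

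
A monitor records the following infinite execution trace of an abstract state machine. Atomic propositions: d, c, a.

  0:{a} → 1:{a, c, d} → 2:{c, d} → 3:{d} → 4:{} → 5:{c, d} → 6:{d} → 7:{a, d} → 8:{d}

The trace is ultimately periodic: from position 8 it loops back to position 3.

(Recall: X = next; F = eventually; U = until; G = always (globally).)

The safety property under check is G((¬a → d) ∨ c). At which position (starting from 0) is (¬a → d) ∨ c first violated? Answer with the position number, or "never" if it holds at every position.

Check (¬a → d) ∨ c at each position in order: 0 ✓, 1 ✓, 2 ✓, 3 ✓.
At position 4 the labels are {}, so (¬a → d) ∨ c is false there. This is the first violation.

4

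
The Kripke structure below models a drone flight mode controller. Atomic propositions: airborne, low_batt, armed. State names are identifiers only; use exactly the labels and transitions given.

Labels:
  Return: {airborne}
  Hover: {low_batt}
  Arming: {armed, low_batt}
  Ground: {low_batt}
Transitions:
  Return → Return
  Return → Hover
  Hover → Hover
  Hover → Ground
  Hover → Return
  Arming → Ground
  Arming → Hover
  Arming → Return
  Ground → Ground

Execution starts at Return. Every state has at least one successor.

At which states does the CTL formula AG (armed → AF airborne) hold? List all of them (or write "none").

{Return, Hover, Ground}

States satisfying armed → AF airborne: {Return, Hover, Ground}.
States satisfying AG (armed → AF airborne): {Return, Hover, Ground}.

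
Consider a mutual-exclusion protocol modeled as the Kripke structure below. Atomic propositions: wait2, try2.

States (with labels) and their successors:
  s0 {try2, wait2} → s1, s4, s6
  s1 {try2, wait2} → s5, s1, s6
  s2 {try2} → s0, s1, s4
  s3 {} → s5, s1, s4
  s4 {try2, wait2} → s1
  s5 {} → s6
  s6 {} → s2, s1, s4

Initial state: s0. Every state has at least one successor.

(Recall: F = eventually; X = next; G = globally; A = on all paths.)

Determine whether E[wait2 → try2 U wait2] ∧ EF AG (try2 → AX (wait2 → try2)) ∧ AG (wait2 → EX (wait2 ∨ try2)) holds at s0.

States satisfying wait2 → try2: {s0, s1, s2, s3, s4, s5, s6}.
States satisfying wait2: {s0, s1, s4}.
States satisfying E[wait2 → try2 U wait2]: {s0, s1, s2, s3, s4, s5, s6}.
States satisfying AG (try2 → AX (wait2 → try2)): {s0, s1, s2, s3, s4, s5, s6}.
States satisfying EF AG (try2 → AX (wait2 → try2)): {s0, s1, s2, s3, s4, s5, s6}.
States satisfying wait2 → EX (wait2 ∨ try2): {s0, s1, s2, s3, s4, s5, s6}.
States satisfying AG (wait2 → EX (wait2 ∨ try2)): {s0, s1, s2, s3, s4, s5, s6}.
States satisfying E[wait2 → try2 U wait2] ∧ EF AG (try2 → AX (wait2 → try2)) ∧ AG (wait2 → EX (wait2 ∨ try2)): {s0, s1, s2, s3, s4, s5, s6}.
s0 ∈ Sat(E[wait2 → try2 U wait2] ∧ EF AG (try2 → AX (wait2 → try2)) ∧ AG (wait2 → EX (wait2 ∨ try2))).

Holds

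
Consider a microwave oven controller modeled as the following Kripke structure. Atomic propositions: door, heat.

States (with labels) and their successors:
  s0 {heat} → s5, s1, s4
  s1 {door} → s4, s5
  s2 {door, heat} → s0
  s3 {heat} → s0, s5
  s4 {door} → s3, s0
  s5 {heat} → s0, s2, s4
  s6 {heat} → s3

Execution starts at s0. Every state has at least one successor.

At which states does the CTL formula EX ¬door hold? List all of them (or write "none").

States satisfying ¬door: {s0, s3, s5, s6}.
States satisfying EX ¬door: {s0, s1, s2, s3, s4, s5, s6}.

{s0, s1, s2, s3, s4, s5, s6}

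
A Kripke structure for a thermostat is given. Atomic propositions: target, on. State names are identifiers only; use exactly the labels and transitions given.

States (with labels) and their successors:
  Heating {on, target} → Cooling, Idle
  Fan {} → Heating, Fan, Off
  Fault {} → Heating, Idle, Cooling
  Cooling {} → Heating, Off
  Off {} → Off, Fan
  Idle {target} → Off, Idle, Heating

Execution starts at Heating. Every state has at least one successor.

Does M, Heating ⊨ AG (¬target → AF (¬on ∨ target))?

Satisfied

States satisfying ¬target → AF (¬on ∨ target): {Heating, Fan, Fault, Cooling, Off, Idle}.
States satisfying AG (¬target → AF (¬on ∨ target)): {Heating, Fan, Fault, Cooling, Off, Idle}.
Every state reachable from Heating satisfies ¬target → AF (¬on ∨ target).
Heating ∈ Sat(AG (¬target → AF (¬on ∨ target))).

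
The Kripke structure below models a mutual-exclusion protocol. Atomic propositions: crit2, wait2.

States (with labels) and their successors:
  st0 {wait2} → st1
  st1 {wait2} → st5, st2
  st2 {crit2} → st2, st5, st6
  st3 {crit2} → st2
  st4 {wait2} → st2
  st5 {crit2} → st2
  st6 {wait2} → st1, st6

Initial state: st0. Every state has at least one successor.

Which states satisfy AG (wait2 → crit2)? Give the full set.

none

States satisfying wait2 → crit2: {st2, st3, st5}.
States satisfying AG (wait2 → crit2): ∅.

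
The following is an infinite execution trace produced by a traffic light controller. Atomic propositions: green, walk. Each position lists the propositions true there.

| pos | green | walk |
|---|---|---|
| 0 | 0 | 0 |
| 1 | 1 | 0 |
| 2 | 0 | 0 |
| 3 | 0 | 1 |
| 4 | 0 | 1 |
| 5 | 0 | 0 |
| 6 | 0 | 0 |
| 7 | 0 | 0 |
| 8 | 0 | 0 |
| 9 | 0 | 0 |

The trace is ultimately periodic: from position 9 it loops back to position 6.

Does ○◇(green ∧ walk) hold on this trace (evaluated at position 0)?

The position after 0 is 1; ◇(green ∧ walk) is false there.

No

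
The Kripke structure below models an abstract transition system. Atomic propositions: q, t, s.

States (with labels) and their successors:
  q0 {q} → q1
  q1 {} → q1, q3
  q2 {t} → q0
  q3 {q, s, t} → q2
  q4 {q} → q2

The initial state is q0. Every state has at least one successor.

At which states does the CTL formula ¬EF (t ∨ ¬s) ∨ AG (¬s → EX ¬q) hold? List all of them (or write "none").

none

States satisfying t ∨ ¬s: {q0, q1, q2, q3, q4}.
States satisfying EF (t ∨ ¬s): {q0, q1, q2, q3, q4}.
States satisfying ¬EF (t ∨ ¬s): ∅.
States satisfying ¬s → EX ¬q: {q0, q1, q3, q4}.
States satisfying AG (¬s → EX ¬q): ∅.
States satisfying ¬EF (t ∨ ¬s) ∨ AG (¬s → EX ¬q): ∅.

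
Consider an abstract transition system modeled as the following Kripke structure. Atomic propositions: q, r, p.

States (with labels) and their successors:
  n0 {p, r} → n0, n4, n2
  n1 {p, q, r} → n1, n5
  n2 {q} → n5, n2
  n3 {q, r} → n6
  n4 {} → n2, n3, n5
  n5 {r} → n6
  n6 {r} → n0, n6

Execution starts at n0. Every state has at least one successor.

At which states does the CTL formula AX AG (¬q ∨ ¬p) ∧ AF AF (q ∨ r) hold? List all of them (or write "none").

{n0, n2, n3, n4, n5, n6}

States satisfying AG (¬q ∨ ¬p): {n0, n2, n3, n4, n5, n6}.
States satisfying AX AG (¬q ∨ ¬p): {n0, n2, n3, n4, n5, n6}.
States satisfying AF (q ∨ r): {n0, n1, n2, n3, n4, n5, n6}.
States satisfying AF AF (q ∨ r): {n0, n1, n2, n3, n4, n5, n6}.
States satisfying AX AG (¬q ∨ ¬p) ∧ AF AF (q ∨ r): {n0, n2, n3, n4, n5, n6}.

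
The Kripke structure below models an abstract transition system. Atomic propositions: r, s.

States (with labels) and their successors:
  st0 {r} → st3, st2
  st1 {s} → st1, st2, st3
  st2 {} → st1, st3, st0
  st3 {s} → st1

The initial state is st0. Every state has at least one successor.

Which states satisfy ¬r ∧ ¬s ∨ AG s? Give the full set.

States satisfying ¬r: {st1, st2, st3}.
States satisfying ¬s: {st0, st2}.
States satisfying ¬r ∧ ¬s: {st2}.
States satisfying s: {st1, st3}.
States satisfying AG s: ∅.
States satisfying ¬r ∧ ¬s ∨ AG s: {st2}.

{st2}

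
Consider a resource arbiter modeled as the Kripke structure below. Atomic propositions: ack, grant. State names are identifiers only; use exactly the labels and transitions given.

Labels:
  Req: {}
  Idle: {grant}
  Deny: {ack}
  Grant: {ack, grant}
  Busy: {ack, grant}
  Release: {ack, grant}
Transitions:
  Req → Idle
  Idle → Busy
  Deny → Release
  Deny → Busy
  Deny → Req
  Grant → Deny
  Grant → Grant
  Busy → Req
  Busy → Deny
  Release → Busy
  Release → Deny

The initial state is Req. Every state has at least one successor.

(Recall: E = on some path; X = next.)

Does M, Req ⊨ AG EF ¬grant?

States satisfying EF ¬grant: {Req, Idle, Deny, Grant, Busy, Release}.
States satisfying AG EF ¬grant: {Req, Idle, Deny, Grant, Busy, Release}.
Every state reachable from Req satisfies EF ¬grant.
Req ∈ Sat(AG EF ¬grant).

Yes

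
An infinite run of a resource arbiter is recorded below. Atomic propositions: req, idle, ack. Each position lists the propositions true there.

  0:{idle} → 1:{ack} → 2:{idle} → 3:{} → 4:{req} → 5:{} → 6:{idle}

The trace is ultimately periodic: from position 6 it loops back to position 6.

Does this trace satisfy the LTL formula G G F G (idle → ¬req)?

Satisfied

G F G (idle → ¬req) holds at every position 0..6, and those are all positions ever visited, so G G F G (idle → ¬req) holds.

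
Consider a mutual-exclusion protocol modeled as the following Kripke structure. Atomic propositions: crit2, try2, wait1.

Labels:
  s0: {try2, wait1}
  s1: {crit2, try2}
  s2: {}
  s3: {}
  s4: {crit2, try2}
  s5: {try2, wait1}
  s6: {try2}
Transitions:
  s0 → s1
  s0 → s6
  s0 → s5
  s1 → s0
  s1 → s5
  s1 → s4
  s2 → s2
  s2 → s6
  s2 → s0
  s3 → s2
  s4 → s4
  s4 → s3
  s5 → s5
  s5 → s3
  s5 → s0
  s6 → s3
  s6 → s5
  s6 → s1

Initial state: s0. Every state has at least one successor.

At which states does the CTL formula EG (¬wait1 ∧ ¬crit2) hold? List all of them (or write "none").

States satisfying ¬wait1 ∧ ¬crit2: {s2, s3, s6}.
States satisfying EG (¬wait1 ∧ ¬crit2): {s2, s3, s6}.

{s2, s3, s6}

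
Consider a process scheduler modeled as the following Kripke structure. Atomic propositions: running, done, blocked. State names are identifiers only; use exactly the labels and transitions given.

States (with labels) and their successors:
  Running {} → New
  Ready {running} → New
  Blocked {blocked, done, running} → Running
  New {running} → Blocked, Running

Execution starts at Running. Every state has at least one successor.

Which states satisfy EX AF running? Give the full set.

States satisfying AF running: {Running, Ready, Blocked, New}.
States satisfying EX AF running: {Running, Ready, Blocked, New}.

{Running, Ready, Blocked, New}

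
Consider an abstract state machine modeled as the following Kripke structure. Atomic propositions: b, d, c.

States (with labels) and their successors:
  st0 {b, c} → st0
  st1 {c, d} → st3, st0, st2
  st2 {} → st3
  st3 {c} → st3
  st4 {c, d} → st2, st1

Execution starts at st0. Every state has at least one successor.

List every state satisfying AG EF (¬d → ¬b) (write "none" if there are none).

States satisfying EF (¬d → ¬b): {st1, st2, st3, st4}.
States satisfying AG EF (¬d → ¬b): {st2, st3}.

{st2, st3}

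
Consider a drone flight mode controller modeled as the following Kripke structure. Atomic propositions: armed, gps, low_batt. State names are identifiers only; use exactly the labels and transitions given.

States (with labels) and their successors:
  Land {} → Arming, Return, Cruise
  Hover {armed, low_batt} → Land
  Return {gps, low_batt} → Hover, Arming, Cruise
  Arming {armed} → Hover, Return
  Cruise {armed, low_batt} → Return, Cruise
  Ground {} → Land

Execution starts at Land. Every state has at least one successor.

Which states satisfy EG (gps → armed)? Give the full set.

{Land, Hover, Arming, Cruise, Ground}

States satisfying gps → armed: {Land, Hover, Arming, Cruise, Ground}.
States satisfying EG (gps → armed): {Land, Hover, Arming, Cruise, Ground}.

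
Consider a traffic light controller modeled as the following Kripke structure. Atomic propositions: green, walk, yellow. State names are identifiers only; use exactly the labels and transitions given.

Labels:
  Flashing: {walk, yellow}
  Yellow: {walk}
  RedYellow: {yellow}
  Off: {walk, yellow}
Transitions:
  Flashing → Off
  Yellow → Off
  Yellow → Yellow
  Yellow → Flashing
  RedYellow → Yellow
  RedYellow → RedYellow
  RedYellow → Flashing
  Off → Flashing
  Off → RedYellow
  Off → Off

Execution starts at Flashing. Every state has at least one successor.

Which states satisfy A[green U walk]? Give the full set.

States satisfying green: ∅.
States satisfying walk: {Flashing, Yellow, Off}.
States satisfying A[green U walk]: {Flashing, Yellow, Off}.

{Flashing, Yellow, Off}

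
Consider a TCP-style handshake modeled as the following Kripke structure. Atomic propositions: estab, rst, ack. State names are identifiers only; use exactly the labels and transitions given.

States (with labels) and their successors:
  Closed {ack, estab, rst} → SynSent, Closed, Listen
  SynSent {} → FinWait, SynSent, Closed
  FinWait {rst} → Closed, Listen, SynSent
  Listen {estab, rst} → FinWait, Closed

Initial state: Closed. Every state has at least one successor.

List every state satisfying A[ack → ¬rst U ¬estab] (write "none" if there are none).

States satisfying ack → ¬rst: {SynSent, FinWait, Listen}.
States satisfying ¬estab: {SynSent, FinWait}.
States satisfying A[ack → ¬rst U ¬estab]: {SynSent, FinWait}.

{SynSent, FinWait}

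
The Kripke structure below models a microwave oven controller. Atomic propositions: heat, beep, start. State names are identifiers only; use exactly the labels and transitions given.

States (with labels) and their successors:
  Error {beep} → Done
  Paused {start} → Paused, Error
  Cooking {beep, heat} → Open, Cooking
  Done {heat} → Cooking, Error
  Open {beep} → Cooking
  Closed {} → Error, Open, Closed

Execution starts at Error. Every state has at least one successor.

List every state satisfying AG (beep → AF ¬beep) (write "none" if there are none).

States satisfying beep → AF ¬beep: {Error, Paused, Done, Closed}.
States satisfying AG (beep → AF ¬beep): ∅.

none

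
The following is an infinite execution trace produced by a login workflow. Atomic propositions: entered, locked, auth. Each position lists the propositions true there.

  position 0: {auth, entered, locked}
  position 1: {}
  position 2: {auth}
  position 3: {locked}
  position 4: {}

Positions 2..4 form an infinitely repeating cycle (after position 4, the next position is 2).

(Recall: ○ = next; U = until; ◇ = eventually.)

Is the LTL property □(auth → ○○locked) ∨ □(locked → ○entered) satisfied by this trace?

No

auth → ○○locked must hold at every position from 0 onward. It fails at position 0, so □(auth → ○○locked) is false.
Positions where auth holds: 0, 2.
Check ○○locked at each: 0→fails, 2→fails.
locked → ○entered must hold at every position from 0 onward. It fails at position 0, so □(locked → ○entered) is false.
Positions where locked holds: 0, 3.
Check ○entered at each: 0→fails, 3→fails.
At position 0: □(auth → ○○locked) is false; □(locked → ○entered) is false; so □(auth → ○○locked) ∨ □(locked → ○entered) is false.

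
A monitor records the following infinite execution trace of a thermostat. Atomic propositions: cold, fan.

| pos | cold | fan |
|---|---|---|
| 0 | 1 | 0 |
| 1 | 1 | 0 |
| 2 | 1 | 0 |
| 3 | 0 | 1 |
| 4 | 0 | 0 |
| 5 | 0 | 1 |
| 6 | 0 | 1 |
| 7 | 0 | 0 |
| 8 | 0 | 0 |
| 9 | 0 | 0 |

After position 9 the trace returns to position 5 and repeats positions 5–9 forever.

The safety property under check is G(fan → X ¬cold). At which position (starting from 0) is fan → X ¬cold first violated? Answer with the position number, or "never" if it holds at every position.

never

fan → X ¬cold holds at every position 0..9, and those are all the positions the trace ever visits, so the invariant G(fan → X ¬cold) is never violated.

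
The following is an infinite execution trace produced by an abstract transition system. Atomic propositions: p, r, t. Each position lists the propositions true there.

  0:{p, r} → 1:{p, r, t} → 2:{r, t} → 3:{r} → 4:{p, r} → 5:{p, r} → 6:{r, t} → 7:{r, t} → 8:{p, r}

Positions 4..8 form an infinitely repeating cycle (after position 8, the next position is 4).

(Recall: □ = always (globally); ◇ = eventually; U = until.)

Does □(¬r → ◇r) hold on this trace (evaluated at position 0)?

¬r → ◇r holds at every position 0..8, and those are all positions ever visited, so □(¬r → ◇r) holds.

Holds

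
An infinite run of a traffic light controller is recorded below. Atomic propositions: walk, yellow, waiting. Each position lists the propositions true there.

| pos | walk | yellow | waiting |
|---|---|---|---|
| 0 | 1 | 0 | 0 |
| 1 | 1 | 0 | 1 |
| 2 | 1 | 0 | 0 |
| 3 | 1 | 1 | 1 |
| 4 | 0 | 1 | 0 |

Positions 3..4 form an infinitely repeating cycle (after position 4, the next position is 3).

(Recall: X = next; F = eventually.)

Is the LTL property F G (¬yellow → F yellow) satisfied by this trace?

Yes

G (¬yellow → F yellow) holds at position 0, which is reachable from 0, so F G (¬yellow → F yellow) holds.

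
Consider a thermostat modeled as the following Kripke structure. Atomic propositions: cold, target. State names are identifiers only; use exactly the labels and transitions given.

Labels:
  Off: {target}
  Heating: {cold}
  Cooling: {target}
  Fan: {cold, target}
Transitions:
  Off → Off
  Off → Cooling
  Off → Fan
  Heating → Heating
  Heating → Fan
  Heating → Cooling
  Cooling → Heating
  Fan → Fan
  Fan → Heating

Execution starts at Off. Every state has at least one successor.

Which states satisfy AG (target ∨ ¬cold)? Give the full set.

States satisfying target ∨ ¬cold: {Off, Cooling, Fan}.
States satisfying AG (target ∨ ¬cold): ∅.

none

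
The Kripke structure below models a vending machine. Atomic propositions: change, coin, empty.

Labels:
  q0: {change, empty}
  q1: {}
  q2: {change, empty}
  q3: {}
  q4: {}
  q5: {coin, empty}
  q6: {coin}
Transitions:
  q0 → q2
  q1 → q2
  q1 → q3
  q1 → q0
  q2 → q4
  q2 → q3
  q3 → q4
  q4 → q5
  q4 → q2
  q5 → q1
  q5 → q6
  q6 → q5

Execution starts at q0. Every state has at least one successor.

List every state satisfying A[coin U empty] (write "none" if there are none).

States satisfying coin: {q5, q6}.
States satisfying empty: {q0, q2, q5}.
States satisfying A[coin U empty]: {q0, q2, q5, q6}.

{q0, q2, q5, q6}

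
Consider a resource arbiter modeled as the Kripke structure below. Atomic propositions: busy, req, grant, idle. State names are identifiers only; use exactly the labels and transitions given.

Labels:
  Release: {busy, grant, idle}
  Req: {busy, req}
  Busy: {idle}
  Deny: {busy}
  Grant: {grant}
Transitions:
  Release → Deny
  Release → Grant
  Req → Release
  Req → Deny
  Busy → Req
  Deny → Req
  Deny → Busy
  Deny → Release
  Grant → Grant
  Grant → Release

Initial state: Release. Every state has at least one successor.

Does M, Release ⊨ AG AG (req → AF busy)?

Holds

States satisfying AG (req → AF busy): {Release, Req, Busy, Deny, Grant}.
States satisfying AG AG (req → AF busy): {Release, Req, Busy, Deny, Grant}.
Every state reachable from Release satisfies AG (req → AF busy).
Release ∈ Sat(AG AG (req → AF busy)).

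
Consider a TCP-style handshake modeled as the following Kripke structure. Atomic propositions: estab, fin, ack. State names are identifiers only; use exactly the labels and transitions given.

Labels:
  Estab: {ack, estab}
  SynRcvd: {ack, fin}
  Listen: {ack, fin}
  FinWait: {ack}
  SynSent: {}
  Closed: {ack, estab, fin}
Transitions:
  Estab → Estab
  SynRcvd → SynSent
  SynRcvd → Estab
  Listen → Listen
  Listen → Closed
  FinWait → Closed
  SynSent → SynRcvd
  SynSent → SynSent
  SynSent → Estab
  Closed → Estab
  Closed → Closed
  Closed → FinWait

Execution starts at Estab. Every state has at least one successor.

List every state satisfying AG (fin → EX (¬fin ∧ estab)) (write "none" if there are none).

States satisfying fin → EX (¬fin ∧ estab): {Estab, SynRcvd, FinWait, SynSent, Closed}.
States satisfying AG (fin → EX (¬fin ∧ estab)): {Estab, SynRcvd, FinWait, SynSent, Closed}.

{Estab, SynRcvd, FinWait, SynSent, Closed}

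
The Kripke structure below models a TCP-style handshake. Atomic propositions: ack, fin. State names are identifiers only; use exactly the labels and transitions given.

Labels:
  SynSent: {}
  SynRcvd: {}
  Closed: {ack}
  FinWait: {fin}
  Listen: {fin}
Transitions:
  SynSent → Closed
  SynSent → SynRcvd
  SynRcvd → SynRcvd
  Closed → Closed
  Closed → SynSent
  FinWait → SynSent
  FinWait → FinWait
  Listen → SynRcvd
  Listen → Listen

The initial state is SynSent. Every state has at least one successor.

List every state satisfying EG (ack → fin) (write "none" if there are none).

States satisfying ack → fin: {SynSent, SynRcvd, FinWait, Listen}.
States satisfying EG (ack → fin): {SynSent, SynRcvd, FinWait, Listen}.

{SynSent, SynRcvd, FinWait, Listen}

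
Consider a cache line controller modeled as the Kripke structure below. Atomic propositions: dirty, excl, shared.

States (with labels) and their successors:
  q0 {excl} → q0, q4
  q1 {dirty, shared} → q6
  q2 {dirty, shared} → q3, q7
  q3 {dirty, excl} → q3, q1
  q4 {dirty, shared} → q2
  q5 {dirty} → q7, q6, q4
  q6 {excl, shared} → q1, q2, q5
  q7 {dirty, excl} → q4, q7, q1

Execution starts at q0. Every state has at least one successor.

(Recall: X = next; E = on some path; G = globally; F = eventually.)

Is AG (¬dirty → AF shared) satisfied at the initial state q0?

States satisfying ¬dirty → AF shared: {q1, q2, q3, q4, q5, q6, q7}.
States satisfying AG (¬dirty → AF shared): {q1, q2, q3, q4, q5, q6, q7}.
q0 is reachable from q0 and violates ¬dirty → AF shared, so AG fails at q0.
q0 ∉ Sat(AG (¬dirty → AF shared)).

No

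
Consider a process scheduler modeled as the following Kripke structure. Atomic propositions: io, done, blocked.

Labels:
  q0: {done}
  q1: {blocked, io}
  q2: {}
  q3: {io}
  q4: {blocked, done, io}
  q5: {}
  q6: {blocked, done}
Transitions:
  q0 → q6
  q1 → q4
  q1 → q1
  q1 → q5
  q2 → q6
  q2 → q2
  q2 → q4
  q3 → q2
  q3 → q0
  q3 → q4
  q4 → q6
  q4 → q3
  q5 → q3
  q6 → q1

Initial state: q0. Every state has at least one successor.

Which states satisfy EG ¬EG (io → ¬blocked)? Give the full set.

States satisfying ¬EG (io → ¬blocked): {q0, q1, q4, q6}.
States satisfying EG ¬EG (io → ¬blocked): {q0, q1, q4, q6}.

{q0, q1, q4, q6}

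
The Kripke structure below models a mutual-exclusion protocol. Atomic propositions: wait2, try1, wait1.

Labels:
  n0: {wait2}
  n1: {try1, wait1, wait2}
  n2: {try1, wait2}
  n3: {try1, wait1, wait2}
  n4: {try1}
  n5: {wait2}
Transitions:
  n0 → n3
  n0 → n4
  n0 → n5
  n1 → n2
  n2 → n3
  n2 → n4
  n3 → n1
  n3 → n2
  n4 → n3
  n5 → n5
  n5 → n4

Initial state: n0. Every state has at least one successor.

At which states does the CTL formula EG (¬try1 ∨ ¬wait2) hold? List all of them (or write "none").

States satisfying ¬try1 ∨ ¬wait2: {n0, n4, n5}.
States satisfying EG (¬try1 ∨ ¬wait2): {n0, n5}.

{n0, n5}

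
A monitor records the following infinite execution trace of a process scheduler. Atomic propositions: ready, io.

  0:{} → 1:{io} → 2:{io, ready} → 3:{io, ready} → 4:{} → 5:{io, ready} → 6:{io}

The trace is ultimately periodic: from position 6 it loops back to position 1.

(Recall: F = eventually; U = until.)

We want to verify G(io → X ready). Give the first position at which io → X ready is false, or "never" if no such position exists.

Check io → X ready at each position in order: 0 ✓, 1 ✓, 2 ✓.
At position 3 the labels are {io, ready} and the next position 4 has {}, so io → X ready is false there. This is the first violation.

3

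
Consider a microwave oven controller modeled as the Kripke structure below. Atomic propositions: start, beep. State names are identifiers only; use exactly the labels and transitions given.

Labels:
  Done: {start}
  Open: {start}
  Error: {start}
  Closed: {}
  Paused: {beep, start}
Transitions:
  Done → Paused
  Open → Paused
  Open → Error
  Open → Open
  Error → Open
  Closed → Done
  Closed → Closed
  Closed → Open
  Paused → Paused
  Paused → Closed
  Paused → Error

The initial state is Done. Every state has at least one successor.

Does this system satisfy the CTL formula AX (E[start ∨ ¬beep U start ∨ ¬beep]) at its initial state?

Satisfied

States satisfying E[start ∨ ¬beep U start ∨ ¬beep]: {Done, Open, Error, Closed, Paused}.
States satisfying AX (E[start ∨ ¬beep U start ∨ ¬beep]): {Done, Open, Error, Closed, Paused}.
Done ∈ Sat(AX (E[start ∨ ¬beep U start ∨ ¬beep])).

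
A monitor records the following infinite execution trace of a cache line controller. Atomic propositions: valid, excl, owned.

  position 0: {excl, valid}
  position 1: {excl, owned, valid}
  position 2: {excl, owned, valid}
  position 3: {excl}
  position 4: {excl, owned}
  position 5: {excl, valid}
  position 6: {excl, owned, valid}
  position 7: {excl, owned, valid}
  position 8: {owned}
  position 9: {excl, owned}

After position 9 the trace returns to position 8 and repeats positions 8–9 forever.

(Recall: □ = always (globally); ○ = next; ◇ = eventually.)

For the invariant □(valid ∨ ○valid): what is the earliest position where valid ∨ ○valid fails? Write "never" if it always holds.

Check valid ∨ ○valid at each position in order: 0 ✓, 1 ✓, 2 ✓.
At position 3 the labels are {excl} and the next position 4 has {excl, owned}, so valid ∨ ○valid is false there. This is the first violation.

3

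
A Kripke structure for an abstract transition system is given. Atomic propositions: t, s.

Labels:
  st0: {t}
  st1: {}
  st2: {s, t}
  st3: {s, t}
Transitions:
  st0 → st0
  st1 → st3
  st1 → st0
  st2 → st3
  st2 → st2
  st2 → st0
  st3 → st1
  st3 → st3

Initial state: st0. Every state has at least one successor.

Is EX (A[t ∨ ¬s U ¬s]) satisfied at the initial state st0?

States satisfying A[t ∨ ¬s U ¬s]: {st0, st1}.
States satisfying EX (A[t ∨ ¬s U ¬s]): {st0, st1, st2, st3}.
st0 ∈ Sat(EX (A[t ∨ ¬s U ¬s])).

Holds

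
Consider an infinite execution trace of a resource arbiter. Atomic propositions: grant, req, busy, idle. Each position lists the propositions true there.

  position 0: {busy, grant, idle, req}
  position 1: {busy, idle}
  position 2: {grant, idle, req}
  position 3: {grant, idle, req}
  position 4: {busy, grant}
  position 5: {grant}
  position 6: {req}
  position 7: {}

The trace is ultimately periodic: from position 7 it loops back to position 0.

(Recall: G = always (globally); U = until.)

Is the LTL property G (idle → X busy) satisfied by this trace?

idle → X busy must hold at every position from 0 onward. It fails at position 1, so G (idle → X busy) is false.
Positions where idle holds: 0, 1, 2, 3.
Check X busy at each: 0→ok, 1→fails, 2→fails, 3→ok.

Does not hold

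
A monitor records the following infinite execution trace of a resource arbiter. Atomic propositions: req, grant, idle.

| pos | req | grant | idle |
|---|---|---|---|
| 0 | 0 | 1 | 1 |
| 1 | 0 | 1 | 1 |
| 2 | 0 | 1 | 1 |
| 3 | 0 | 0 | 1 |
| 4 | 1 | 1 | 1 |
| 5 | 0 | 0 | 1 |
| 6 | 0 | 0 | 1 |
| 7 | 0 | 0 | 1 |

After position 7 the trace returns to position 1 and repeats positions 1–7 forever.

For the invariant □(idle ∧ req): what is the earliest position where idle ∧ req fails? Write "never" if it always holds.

0

At position 0 the labels are {grant, idle}, so idle ∧ req is false there. This is the first violation.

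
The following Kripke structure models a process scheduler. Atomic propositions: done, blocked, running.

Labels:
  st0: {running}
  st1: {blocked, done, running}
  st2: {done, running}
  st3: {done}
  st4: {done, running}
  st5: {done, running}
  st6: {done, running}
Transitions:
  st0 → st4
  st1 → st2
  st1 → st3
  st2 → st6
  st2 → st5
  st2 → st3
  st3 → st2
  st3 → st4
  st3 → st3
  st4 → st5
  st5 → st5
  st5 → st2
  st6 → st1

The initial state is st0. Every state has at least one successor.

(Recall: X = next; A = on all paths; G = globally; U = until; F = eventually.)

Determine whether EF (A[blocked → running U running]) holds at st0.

Holds

States satisfying A[blocked → running U running]: {st0, st1, st2, st4, st5, st6}.
States satisfying EF (A[blocked → running U running]): {st0, st1, st2, st3, st4, st5, st6}.
Some path from st0 reaches a state where A[blocked → running U running] holds.
st0 ∈ Sat(EF (A[blocked → running U running])).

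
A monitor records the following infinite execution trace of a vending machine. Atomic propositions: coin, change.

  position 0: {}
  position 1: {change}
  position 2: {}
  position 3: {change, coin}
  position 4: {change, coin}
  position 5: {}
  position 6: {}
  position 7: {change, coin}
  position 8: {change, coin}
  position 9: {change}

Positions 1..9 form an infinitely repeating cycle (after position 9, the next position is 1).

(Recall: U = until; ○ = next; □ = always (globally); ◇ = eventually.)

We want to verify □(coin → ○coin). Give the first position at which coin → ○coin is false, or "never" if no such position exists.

4

Check coin → ○coin at each position in order: 0 ✓, 1 ✓, 2 ✓, 3 ✓.
At position 4 the labels are {change, coin} and the next position 5 has {}, so coin → ○coin is false there. This is the first violation.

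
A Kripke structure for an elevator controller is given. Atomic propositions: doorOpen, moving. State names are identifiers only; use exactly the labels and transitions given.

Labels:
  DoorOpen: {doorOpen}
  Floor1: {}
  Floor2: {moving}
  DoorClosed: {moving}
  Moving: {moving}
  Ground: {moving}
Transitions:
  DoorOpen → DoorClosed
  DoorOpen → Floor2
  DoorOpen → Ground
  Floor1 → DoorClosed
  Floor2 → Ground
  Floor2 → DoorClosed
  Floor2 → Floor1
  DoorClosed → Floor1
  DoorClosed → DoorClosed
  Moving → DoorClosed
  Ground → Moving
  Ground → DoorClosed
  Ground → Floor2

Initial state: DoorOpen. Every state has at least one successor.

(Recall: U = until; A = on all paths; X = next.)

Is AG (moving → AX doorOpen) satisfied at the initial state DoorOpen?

Violated

States satisfying moving → AX doorOpen: {DoorOpen, Floor1}.
States satisfying AG (moving → AX doorOpen): ∅.
DoorClosed is reachable from DoorOpen and violates moving → AX doorOpen, so AG fails at DoorOpen.
DoorOpen ∉ Sat(AG (moving → AX doorOpen)).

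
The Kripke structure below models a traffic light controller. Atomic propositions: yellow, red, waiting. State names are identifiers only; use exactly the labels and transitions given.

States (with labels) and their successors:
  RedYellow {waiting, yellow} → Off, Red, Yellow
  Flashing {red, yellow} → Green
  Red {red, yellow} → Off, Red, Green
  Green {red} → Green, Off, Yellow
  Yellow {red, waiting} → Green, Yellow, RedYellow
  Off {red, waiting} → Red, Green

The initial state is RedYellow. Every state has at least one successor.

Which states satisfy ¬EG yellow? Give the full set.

States satisfying yellow: {RedYellow, Flashing, Red}.
States satisfying EG yellow: {RedYellow, Red}.
States satisfying ¬EG yellow: {Flashing, Green, Yellow, Off}.

{Flashing, Green, Yellow, Off}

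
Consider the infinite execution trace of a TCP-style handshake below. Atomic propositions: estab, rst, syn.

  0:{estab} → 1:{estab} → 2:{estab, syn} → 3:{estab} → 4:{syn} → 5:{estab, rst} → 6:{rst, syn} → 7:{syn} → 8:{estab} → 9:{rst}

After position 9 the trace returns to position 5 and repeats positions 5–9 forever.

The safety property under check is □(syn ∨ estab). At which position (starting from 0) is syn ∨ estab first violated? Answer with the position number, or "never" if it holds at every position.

Check syn ∨ estab at each position in order: 0 ✓, 1 ✓, 2 ✓, 3 ✓, 4 ✓, 5 ✓, 6 ✓, 7 ✓, 8 ✓.
At position 9 the labels are {rst}, so syn ∨ estab is false there. This is the first violation.

9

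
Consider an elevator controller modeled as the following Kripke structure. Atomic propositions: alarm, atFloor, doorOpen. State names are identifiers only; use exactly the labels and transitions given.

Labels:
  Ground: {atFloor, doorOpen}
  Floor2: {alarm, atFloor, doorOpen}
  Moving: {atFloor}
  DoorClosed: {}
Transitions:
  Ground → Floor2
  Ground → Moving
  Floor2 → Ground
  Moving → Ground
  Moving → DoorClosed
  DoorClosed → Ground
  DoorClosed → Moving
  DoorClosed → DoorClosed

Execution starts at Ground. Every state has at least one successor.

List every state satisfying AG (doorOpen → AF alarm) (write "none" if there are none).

none

States satisfying doorOpen → AF alarm: {Floor2, Moving, DoorClosed}.
States satisfying AG (doorOpen → AF alarm): ∅.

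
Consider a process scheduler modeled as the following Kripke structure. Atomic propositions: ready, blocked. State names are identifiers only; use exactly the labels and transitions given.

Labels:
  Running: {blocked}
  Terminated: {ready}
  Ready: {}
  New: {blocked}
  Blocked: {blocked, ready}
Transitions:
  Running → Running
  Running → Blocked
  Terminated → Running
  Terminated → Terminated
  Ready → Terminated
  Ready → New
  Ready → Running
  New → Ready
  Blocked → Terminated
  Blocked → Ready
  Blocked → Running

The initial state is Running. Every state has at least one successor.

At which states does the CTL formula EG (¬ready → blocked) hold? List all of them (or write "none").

States satisfying ¬ready → blocked: {Running, Terminated, New, Blocked}.
States satisfying EG (¬ready → blocked): {Running, Terminated, Blocked}.

{Running, Terminated, Blocked}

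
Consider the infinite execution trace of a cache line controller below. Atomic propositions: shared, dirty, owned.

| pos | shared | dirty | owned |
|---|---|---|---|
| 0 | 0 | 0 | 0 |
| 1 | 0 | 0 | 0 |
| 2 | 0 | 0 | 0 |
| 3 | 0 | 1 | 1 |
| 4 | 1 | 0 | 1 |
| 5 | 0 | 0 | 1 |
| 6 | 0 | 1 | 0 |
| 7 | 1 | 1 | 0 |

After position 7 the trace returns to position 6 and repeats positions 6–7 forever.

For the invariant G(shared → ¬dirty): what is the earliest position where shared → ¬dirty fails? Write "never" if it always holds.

7

Check shared → ¬dirty at each position in order: 0 ✓, 1 ✓, 2 ✓, 3 ✓, 4 ✓, 5 ✓, 6 ✓.
At position 7 the labels are {dirty, shared}, so shared → ¬dirty is false there. This is the first violation.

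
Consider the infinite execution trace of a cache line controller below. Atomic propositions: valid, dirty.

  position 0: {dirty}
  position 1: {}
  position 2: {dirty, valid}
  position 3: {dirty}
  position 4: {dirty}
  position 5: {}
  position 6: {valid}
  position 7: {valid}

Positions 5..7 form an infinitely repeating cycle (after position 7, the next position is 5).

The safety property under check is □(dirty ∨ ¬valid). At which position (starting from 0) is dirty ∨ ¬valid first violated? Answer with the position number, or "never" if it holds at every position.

Check dirty ∨ ¬valid at each position in order: 0 ✓, 1 ✓, 2 ✓, 3 ✓, 4 ✓, 5 ✓.
At position 6 the labels are {valid}, so dirty ∨ ¬valid is false there. This is the first violation.

6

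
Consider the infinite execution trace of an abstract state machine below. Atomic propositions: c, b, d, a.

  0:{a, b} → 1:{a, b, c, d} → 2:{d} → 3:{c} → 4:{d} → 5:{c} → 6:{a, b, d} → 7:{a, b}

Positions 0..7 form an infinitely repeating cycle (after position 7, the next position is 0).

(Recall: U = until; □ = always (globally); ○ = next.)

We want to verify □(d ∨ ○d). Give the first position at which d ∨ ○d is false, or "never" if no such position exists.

Check d ∨ ○d at each position in order: 0 ✓, 1 ✓, 2 ✓, 3 ✓, 4 ✓, 5 ✓, 6 ✓.
At position 7 the labels are {a, b} and the next position 0 has {a, b}, so d ∨ ○d is false there. This is the first violation.

7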